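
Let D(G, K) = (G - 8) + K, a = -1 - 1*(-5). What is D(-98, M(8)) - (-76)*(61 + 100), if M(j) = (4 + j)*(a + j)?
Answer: 12274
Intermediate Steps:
a = 4 (a = -1 + 5 = 4)
M(j) = (4 + j)**2 (M(j) = (4 + j)*(4 + j) = (4 + j)**2)
D(G, K) = -8 + G + K (D(G, K) = (-8 + G) + K = -8 + G + K)
D(-98, M(8)) - (-76)*(61 + 100) = (-8 - 98 + (16 + 8**2 + 8*8)) - (-76)*(61 + 100) = (-8 - 98 + (16 + 64 + 64)) - (-76)*161 = (-8 - 98 + 144) - 1*(-12236) = 38 + 12236 = 12274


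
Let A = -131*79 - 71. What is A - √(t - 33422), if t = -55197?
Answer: -10420 - I*√88619 ≈ -10420.0 - 297.69*I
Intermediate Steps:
A = -10420 (A = -10349 - 71 = -10420)
A - √(t - 33422) = -10420 - √(-55197 - 33422) = -10420 - √(-88619) = -10420 - I*√88619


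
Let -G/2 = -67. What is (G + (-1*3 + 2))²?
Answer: 17689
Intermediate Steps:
G = 134 (G = -2*(-67) = 134)
(G + (-1*3 + 2))² = (134 + (-1*3 + 2))² = (134 + (-3 + 2))² = (134 - 1)² = 133² = 17689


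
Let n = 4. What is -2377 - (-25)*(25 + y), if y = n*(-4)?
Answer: -2152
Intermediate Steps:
y = -16 (y = 4*(-4) = -16)
-2377 - (-25)*(25 + y) = -2377 - (-25)*(25 - 16) = -2377 - (-25)*9 = -2377 - 1*(-225) = -2377 + 225 = -2152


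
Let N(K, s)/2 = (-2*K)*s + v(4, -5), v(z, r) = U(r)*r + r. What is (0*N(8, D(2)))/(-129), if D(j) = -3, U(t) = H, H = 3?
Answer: 0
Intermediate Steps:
U(t) = 3
v(z, r) = 4*r (v(z, r) = 3*r + r = 4*r)
N(K, s) = -40 - 4*K*s (N(K, s) = 2*((-2*K)*s + 4*(-5)) = 2*(-2*K*s - 20) = 2*(-20 - 2*K*s) = -40 - 4*K*s)
(0*N(8, D(2)))/(-129) = (0*(-40 - 4*8*(-3)))/(-129) = (0*(-40 + 96))*(-1/129) = (0*56)*(-1/129) = 0*(-1/129) = 0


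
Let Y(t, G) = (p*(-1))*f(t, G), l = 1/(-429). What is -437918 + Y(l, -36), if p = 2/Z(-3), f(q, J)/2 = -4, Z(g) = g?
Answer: -1313770/3 ≈ -4.3792e+5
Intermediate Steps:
f(q, J) = -8 (f(q, J) = 2*(-4) = -8)
l = -1/429 ≈ -0.0023310
p = -⅔ (p = 2/(-3) = 2*(-⅓) = -⅔ ≈ -0.66667)
Y(t, G) = -16/3 (Y(t, G) = -⅔*(-1)*(-8) = (⅔)*(-8) = -16/3)
-437918 + Y(l, -36) = -437918 - 16/3 = -1313770/3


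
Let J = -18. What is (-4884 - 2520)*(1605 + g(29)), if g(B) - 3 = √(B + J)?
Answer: -11905632 - 7404*√11 ≈ -1.1930e+7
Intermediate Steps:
g(B) = 3 + √(-18 + B) (g(B) = 3 + √(B - 18) = 3 + √(-18 + B))
(-4884 - 2520)*(1605 + g(29)) = (-4884 - 2520)*(1605 + (3 + √(-18 + 29))) = -7404*(1605 + (3 + √11)) = -7404*(1608 + √11) = -11905632 - 7404*√11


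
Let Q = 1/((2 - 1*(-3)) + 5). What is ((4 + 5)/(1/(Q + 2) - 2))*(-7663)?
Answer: 1448307/32 ≈ 45260.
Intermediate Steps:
Q = 1/10 (Q = 1/((2 + 3) + 5) = 1/(5 + 5) = 1/10 ≈ 0.10000)
((4 + 5)/(1/(Q + 2) - 2))*(-7663) = ((4 + 5)/(1/(1/10 + 2) - 2))*(-7663) = (9/(1/(21/10) - 2))*(-7663) = (9/(10/21 - 2))*(-7663) = (9/(-32/21))*(-7663) = (9*(-21/32))*(-7663) = -189/32*(-7663) = 1448307/32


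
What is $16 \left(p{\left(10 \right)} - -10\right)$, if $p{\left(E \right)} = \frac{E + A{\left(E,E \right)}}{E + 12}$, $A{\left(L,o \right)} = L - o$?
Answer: $\frac{1840}{11} \approx 167.27$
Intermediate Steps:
$p{\left(E \right)} = \frac{E}{12 + E}$ ($p{\left(E \right)} = \frac{E + \left(E - E\right)}{E + 12} = \frac{E + 0}{12 + E} = \frac{E}{12 + E}$)
$16 \left(p{\left(10 \right)} - -10\right) = 16 \left(\frac{10}{12 + 10} - -10\right) = 16 \left(\frac{10}{22} + 10\right) = 16 \left(10 \cdot \frac{1}{22} + 10\right) = 16 \left(\frac{5}{11} + 10\right) = 16 \cdot \frac{115}{11} = \frac{1840}{11}$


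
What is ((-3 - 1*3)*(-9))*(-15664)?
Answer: -845856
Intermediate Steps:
((-3 - 1*3)*(-9))*(-15664) = ((-3 - 3)*(-9))*(-15664) = -6*(-9)*(-15664) = 54*(-15664) = -845856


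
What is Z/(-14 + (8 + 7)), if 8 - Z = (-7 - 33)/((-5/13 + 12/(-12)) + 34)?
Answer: 489/53 ≈ 9.2264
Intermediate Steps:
Z = 489/53 (Z = 8 - (-7 - 33)/((-5/13 + 12/(-12)) + 34) = 8 - (-40)/((-5*1/13 + 12*(-1/12)) + 34) = 8 - (-40)/((-5/13 - 1) + 34) = 8 - (-40)/(-18/13 + 34) = 8 - (-40)/424/13 = 8 - (-40)*13/424 = 8 - 1*(-65/53) = 8 + 65/53 = 489/53 ≈ 9.2264)
Z/(-14 + (8 + 7)) = (489/53)/(-14 + (8 + 7)) = (489/53)/(-14 + 15) = (489/53)/1 = 1*(489/53) = 489/53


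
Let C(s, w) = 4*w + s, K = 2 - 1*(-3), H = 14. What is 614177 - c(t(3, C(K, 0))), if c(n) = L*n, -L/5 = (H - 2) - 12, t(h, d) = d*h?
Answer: 614177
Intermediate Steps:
K = 5 (K = 2 + 3 = 5)
C(s, w) = s + 4*w
L = 0 (L = -5*((14 - 2) - 12) = -5*(12 - 12) = -5*0 = 0)
c(n) = 0 (c(n) = 0*n = 0)
614177 - c(t(3, C(K, 0))) = 614177 - 1*0 = 614177 + 0 = 614177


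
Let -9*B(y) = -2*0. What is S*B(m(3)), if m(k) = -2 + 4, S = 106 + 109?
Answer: 0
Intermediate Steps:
S = 215
m(k) = 2
B(y) = 0 (B(y) = -(-2)*0/9 = -⅑*0 = 0)
S*B(m(3)) = 215*0 = 0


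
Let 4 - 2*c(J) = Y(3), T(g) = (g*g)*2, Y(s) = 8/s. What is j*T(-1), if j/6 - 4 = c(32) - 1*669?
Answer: -7972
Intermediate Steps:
T(g) = 2*g² (T(g) = g²*2 = 2*g²)
c(J) = ⅔ (c(J) = 2 - 4/3 = ⅔)
j = -3986 (j = 24 + 6*(⅔ - 1*669) = 24 + 6*(⅔ - 669) = 24 + 6*(-2005/3) = 24 - 4010 = -3986)
j*T(-1) = -7972*(-1)² = -7972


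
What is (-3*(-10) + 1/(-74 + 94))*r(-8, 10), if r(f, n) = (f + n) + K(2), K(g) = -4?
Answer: -601/10 ≈ -60.100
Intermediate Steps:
r(f, n) = -4 + f + n (r(f, n) = (f + n) - 4 = -4 + f + n)
(-3*(-10) + 1/(-74 + 94))*r(-8, 10) = (-3*(-10) + 1/(-74 + 94))*(-4 - 8 + 10) = (30 + 1/20)*(-2) = (601/20)*(-2) = -601/10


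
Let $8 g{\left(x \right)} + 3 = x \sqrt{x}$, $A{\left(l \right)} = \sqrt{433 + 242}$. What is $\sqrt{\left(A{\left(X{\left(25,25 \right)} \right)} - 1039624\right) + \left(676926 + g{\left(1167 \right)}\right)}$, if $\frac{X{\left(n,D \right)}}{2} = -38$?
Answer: $\frac{\sqrt{-5803174 + 240 \sqrt{3} + 2334 \sqrt{1167}}}{4} \approx 598.07 i$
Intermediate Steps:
$X{\left(n,D \right)} = -76$ ($X{\left(n,D \right)} = 2 \left(-38\right) = -76$)
$A{\left(l \right)} = 15 \sqrt{3}$ ($A{\left(l \right)} = \sqrt{675} = 15 \sqrt{3}$)
$g{\left(x \right)} = - \frac{3}{8} + \frac{x^{\frac{3}{2}}}{8}$ ($g{\left(x \right)} = - \frac{3}{8} + \frac{x \sqrt{x}}{8} = - \frac{3}{8} + \frac{x^{\frac{3}{2}}}{8}$)
$\sqrt{\left(A{\left(X{\left(25,25 \right)} \right)} - 1039624\right) + \left(676926 + g{\left(1167 \right)}\right)} = \sqrt{\left(15 \sqrt{3} - 1039624\right) + \left(676926 - \left(\frac{3}{8} - \frac{1167^{\frac{3}{2}}}{8}\right)\right)} = \sqrt{\left(-1039624 + 15 \sqrt{3}\right) + \left(676926 - \left(\frac{3}{8} - \frac{1167 \sqrt{1167}}{8}\right)\right)} = \sqrt{\left(-1039624 + 15 \sqrt{3}\right) + \left(\frac{5415405}{8} + \frac{1167 \sqrt{1167}}{8}\right)} = \sqrt{- \frac{2901587}{8} + 15 \sqrt{3} + \frac{1167 \sqrt{1167}}{8}}$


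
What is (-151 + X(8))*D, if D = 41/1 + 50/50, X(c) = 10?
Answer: -5922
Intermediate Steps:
D = 42 (D = 41*1 + 50*(1/50) = 41 + 1 = 42)
(-151 + X(8))*D = (-151 + 10)*42 = -141*42 = -5922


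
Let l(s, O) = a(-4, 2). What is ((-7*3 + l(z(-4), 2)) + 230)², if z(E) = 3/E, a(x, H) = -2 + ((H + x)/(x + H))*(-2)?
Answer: 42025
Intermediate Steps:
a(x, H) = -4 (a(x, H) = -2 + ((H + x)/(H + x))*(-2) = -2 + 1*(-2) = -2 - 2 = -4)
l(s, O) = -4
((-7*3 + l(z(-4), 2)) + 230)² = ((-7*3 - 4) + 230)² = ((-21 - 4) + 230)² = (-25 + 230)² = 205² = 42025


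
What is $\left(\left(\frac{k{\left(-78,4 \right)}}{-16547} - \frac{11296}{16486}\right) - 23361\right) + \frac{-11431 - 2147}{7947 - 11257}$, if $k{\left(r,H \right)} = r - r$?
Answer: $- \frac{318648002278}{13642165} \approx -23358.0$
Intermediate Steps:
$k{\left(r,H \right)} = 0$
$\left(\left(\frac{k{\left(-78,4 \right)}}{-16547} - \frac{11296}{16486}\right) - 23361\right) + \frac{-11431 - 2147}{7947 - 11257} = \left(\left(\frac{0}{-16547} - \frac{11296}{16486}\right) - 23361\right) + \frac{-11431 - 2147}{7947 - 11257} = \left(\left(0 \left(- \frac{1}{16547}\right) - \frac{5648}{8243}\right) - 23361\right) - \frac{13578}{-3310} = \left(\left(0 - \frac{5648}{8243}\right) - 23361\right) - - \frac{6789}{1655} = \left(- \frac{5648}{8243} - 23361\right) + \frac{6789}{1655} = - \frac{192570371}{8243} + \frac{6789}{1655} = - \frac{318648002278}{13642165}$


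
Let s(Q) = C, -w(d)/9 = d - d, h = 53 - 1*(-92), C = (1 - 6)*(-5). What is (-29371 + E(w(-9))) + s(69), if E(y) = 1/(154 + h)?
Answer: -8774453/299 ≈ -29346.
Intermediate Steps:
C = 25 (C = -5*(-5) = 25)
h = 145 (h = 53 + 92 = 145)
w(d) = 0 (w(d) = -9*(d - d) = -9*0 = 0)
s(Q) = 25
E(y) = 1/299 (E(y) = 1/(154 + 145) = 1/299)
(-29371 + E(w(-9))) + s(69) = (-29371 + 1/299) + 25 = -8781928/299 + 25 = -8774453/299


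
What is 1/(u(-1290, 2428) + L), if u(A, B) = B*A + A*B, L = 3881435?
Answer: -1/2382805 ≈ -4.1967e-7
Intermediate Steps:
u(A, B) = 2*A*B (u(A, B) = A*B + A*B = 2*A*B)
1/(u(-1290, 2428) + L) = 1/(2*(-1290)*2428 + 3881435) = 1/(-6264240 + 3881435) = 1/(-2382805) = -1/2382805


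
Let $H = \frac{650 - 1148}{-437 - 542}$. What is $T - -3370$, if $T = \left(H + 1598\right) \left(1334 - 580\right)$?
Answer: $\frac{1183263990}{979} \approx 1.2086 \cdot 10^{6}$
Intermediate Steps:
$H = \frac{498}{979}$ ($H = - \frac{498}{-979} = \left(-498\right) \left(- \frac{1}{979}\right) = \frac{498}{979} \approx 0.50868$)
$T = \frac{1179964760}{979}$ ($T = \left(\frac{498}{979} + 1598\right) \left(1334 - 580\right) = \frac{1564940}{979} \cdot 754 = \frac{1179964760}{979} \approx 1.2053 \cdot 10^{6}$)
$T - -3370 = \frac{1179964760}{979} - -3370 = \frac{1179964760}{979} + 3370 = \frac{1183263990}{979}$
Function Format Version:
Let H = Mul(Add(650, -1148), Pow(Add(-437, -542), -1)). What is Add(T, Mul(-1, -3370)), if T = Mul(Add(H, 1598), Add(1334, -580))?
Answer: Rational(1183263990, 979) ≈ 1.2086e+6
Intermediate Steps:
H = Rational(498, 979) (H = Mul(-498, Pow(-979, -1)) = Mul(-498, Rational(-1, 979)) = Rational(498, 979) ≈ 0.50868)
T = Rational(1179964760, 979) (T = Mul(Add(Rational(498, 979), 1598), Add(1334, -580)) = Mul(Rational(1564940, 979), 754) = Rational(1179964760, 979) ≈ 1.2053e+6)
Add(T, Mul(-1, -3370)) = Add(Rational(1179964760, 979), Mul(-1, -3370)) = Add(Rational(1179964760, 979), 3370) = Rational(1183263990, 979)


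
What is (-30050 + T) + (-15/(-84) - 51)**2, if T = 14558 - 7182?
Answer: -15751487/784 ≈ -20091.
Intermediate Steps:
T = 7376
(-30050 + T) + (-15/(-84) - 51)**2 = (-30050 + 7376) + (-15/(-84) - 51)**2 = -22674 + (-15*(-1/84) - 51)**2 = -22674 + (5/28 - 51)**2 = -22674 + (-1423/28)**2 = -22674 + 2024929/784 = -15751487/784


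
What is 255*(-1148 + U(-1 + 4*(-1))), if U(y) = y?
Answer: -294015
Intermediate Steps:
255*(-1148 + U(-1 + 4*(-1))) = 255*(-1148 + (-1 + 4*(-1))) = 255*(-1148 + (-1 - 4)) = 255*(-1148 - 5) = 255*(-1153) = -294015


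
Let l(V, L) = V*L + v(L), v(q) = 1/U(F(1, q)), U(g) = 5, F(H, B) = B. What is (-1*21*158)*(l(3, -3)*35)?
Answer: 1021944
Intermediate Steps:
v(q) = ⅕ (v(q) = 1/5 = ⅕)
l(V, L) = ⅕ + L*V (l(V, L) = V*L + ⅕ = L*V + ⅕ = ⅕ + L*V)
(-1*21*158)*(l(3, -3)*35) = (-1*21*158)*((⅕ - 3*3)*35) = (-21*158)*((⅕ - 9)*35) = -(-145992)*35/5 = -3318*(-308) = 1021944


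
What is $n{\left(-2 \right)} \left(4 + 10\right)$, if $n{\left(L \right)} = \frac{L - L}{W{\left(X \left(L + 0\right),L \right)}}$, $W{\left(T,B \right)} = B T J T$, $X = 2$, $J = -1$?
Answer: $0$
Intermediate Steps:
$W{\left(T,B \right)} = - B T^{2}$ ($W{\left(T,B \right)} = B T \left(- T\right) = - B T^{2}$)
$n{\left(L \right)} = 0$ ($n{\left(L \right)} = \frac{L - L}{\left(-1\right) L \left(2 \left(L + 0\right)\right)^{2}} = \frac{0}{\left(-1\right) L \left(2 L\right)^{2}} = \frac{0}{\left(-1\right) L 4 L^{2}} = \frac{0}{\left(-4\right) L^{3}} = 0 \left(- \frac{1}{4 L^{3}}\right) = 0$)
$n{\left(-2 \right)} \left(4 + 10\right) = 0 \left(4 + 10\right) = 0 \cdot 14 = 0$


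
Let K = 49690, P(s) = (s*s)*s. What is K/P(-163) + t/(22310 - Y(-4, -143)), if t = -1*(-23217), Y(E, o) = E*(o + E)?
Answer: 99467586919/94072486334 ≈ 1.0574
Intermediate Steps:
Y(E, o) = E*(E + o)
P(s) = s³ (P(s) = s²*s = s³)
t = 23217
K/P(-163) + t/(22310 - Y(-4, -143)) = 49690/((-163)³) + 23217/(22310 - (-4)*(-4 - 143)) = 49690/(-4330747) + 23217/(22310 - (-4)*(-147)) = 49690*(-1/4330747) + 23217/(22310 - 1*588) = -49690/4330747 + 23217/(22310 - 588) = -49690/4330747 + 23217/21722 = 99467586919/94072486334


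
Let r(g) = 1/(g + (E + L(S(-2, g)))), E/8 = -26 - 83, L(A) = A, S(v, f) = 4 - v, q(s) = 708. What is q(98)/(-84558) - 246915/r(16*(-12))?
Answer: 3681599934392/14093 ≈ 2.6124e+8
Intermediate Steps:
E = -872 (E = 8*(-26 - 83) = 8*(-109) = -872)
r(g) = 1/(-866 + g) (r(g) = 1/(g + (-872 + (4 - 1*(-2)))) = 1/(g + (-872 + (4 + 2))) = 1/(g + (-872 + 6)) = 1/(g - 866) = 1/(-866 + g))
q(98)/(-84558) - 246915/r(16*(-12)) = 708/(-84558) - 246915/(1/(-866 + 16*(-12))) = 708*(-1/84558) - 246915/(1/(-866 - 192)) = -118/14093 - 246915/(1/(-1058)) = -118/14093 - 246915/(-1/1058) = -118/14093 - 246915*(-1058) = -118/14093 + 261236070 = 3681599934392/14093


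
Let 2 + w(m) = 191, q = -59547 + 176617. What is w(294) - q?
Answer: -116881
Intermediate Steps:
q = 117070
w(m) = 189 (w(m) = -2 + 191 = 189)
w(294) - q = 189 - 1*117070 = 189 - 117070 = -116881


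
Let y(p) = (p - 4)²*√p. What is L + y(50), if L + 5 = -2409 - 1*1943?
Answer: -4357 + 10580*√2 ≈ 10605.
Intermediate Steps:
L = -4357 (L = -5 + (-2409 - 1*1943) = -5 + (-2409 - 1943) = -5 - 4352 = -4357)
y(p) = √p*(-4 + p)² (y(p) = (-4 + p)²*√p = √p*(-4 + p)²)
L + y(50) = -4357 + √50*(-4 + 50)² = -4357 + (5*√2)*46² = -4357 + (5*√2)*2116 = -4357 + 10580*√2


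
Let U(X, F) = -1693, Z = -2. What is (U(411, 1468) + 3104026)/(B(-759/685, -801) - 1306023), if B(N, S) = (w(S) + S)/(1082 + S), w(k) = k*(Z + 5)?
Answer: -10020179/4218341 ≈ -2.3754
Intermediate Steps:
w(k) = 3*k (w(k) = k*(-2 + 5) = k*3 = 3*k)
B(N, S) = 4*S/(1082 + S) (B(N, S) = (3*S + S)/(1082 + S) = (4*S)/(1082 + S) = 4*S/(1082 + S))
(U(411, 1468) + 3104026)/(B(-759/685, -801) - 1306023) = (-1693 + 3104026)/(4*(-801)/(1082 - 801) - 1306023) = 3102333/(4*(-801)/281 - 1306023) = 3102333/(4*(-801)*(1/281) - 1306023) = 3102333/(-3204/281 - 1306023) = 3102333/(-366995667/281) = 3102333*(-281/366995667) = -10020179/4218341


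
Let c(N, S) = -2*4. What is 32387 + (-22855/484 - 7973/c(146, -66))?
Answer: 32269639/968 ≈ 33336.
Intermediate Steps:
c(N, S) = -8
32387 + (-22855/484 - 7973/c(146, -66)) = 32387 + (-22855/484 - 7973/(-8)) = 32387 + (-22855*1/484 - 7973*(-1/8)) = 32387 + (-22855/484 + 7973/8) = 32387 + 919023/968 = 32269639/968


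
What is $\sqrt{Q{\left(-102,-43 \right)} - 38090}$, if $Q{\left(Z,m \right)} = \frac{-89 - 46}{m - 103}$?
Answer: $\frac{i \sqrt{811906730}}{146} \approx 195.16 i$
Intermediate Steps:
$Q{\left(Z,m \right)} = - \frac{135}{-103 + m}$
$\sqrt{Q{\left(-102,-43 \right)} - 38090} = \sqrt{- \frac{135}{-103 - 43} - 38090} = \sqrt{- \frac{135}{-146} - 38090} = \sqrt{\left(-135\right) \left(- \frac{1}{146}\right) - 38090} = \sqrt{\frac{135}{146} - 38090} = \sqrt{- \frac{5561005}{146}} = \frac{i \sqrt{811906730}}{146}$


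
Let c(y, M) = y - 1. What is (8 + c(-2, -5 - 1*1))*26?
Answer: 130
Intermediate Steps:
c(y, M) = -1 + y
(8 + c(-2, -5 - 1*1))*26 = (8 + (-1 - 2))*26 = (8 - 3)*26 = 5*26 = 130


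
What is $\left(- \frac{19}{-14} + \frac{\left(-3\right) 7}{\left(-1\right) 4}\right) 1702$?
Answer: $\frac{157435}{14} \approx 11245.0$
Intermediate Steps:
$\left(- \frac{19}{-14} + \frac{\left(-3\right) 7}{\left(-1\right) 4}\right) 1702 = \left(\left(-19\right) \left(- \frac{1}{14}\right) - \frac{21}{-4}\right) 1702 = \left(\frac{19}{14} - - \frac{21}{4}\right) 1702 = \left(\frac{19}{14} + \frac{21}{4}\right) 1702 = \frac{185}{28} \cdot 1702 = \frac{157435}{14}$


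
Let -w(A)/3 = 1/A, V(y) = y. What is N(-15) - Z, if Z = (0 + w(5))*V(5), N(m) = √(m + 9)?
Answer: 3 + I*√6 ≈ 3.0 + 2.4495*I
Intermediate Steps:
w(A) = -3/A
N(m) = √(9 + m)
Z = -3 (Z = (0 - 3/5)*5 = (0 - 3*⅕)*5 = (0 - ⅗)*5 = -⅗*5 = -3)
N(-15) - Z = √(9 - 15) - 1*(-3) = √(-6) + 3 = I*√6 + 3 = 3 + I*√6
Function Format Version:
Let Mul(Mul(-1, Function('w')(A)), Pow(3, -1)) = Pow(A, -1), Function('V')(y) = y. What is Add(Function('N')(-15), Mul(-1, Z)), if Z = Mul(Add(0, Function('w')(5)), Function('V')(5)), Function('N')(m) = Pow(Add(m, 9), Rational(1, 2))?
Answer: Add(3, Mul(I, Pow(6, Rational(1, 2)))) ≈ Add(3.0000, Mul(2.4495, I))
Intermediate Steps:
Function('w')(A) = Mul(-3, Pow(A, -1))
Function('N')(m) = Pow(Add(9, m), Rational(1, 2))
Z = -3 (Z = Mul(Add(0, Mul(-3, Pow(5, -1))), 5) = Mul(Add(0, Mul(-3, Rational(1, 5))), 5) = Mul(Add(0, Rational(-3, 5)), 5) = Mul(Rational(-3, 5), 5) = -3)
Add(Function('N')(-15), Mul(-1, Z)) = Add(Pow(Add(9, -15), Rational(1, 2)), Mul(-1, -3)) = Add(Pow(-6, Rational(1, 2)), 3) = Add(Mul(I, Pow(6, Rational(1, 2))), 3) = Add(3, Mul(I, Pow(6, Rational(1, 2))))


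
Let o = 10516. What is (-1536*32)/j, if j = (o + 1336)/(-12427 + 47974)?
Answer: -436801536/2963 ≈ -1.4742e+5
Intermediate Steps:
j = 11852/35547 (j = (10516 + 1336)/(-12427 + 47974) = 11852/35547 ≈ 0.33342)
(-1536*32)/j = (-1536*32)/(11852/35547) = -49152*35547/11852 = -436801536/2963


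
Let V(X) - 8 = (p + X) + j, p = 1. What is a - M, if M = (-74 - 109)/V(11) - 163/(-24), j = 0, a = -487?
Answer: -58157/120 ≈ -484.64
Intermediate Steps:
V(X) = 9 + X (V(X) = 8 + ((1 + X) + 0) = 8 + (1 + X) = 9 + X)
M = -283/120 (M = (-74 - 109)/(9 + 11) - 163/(-24) = -183/20 - 163*(-1/24) = -183*1/20 + 163/24 = -183/20 + 163/24 = -283/120 ≈ -2.3583)
a - M = -487 - 1*(-283/120) = -487 + 283/120 = -58157/120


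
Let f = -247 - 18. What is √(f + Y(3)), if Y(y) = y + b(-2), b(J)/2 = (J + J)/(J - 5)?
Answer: I*√12782/7 ≈ 16.151*I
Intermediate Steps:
f = -265
b(J) = 4*J/(-5 + J) (b(J) = 2*((J + J)/(J - 5)) = 2*((2*J)/(-5 + J)) = 2*(2*J/(-5 + J)) = 4*J/(-5 + J))
Y(y) = 8/7 + y (Y(y) = y + 4*(-2)/(-5 - 2) = y + 4*(-2)/(-7) = y + 4*(-2)*(-⅐) = y + 8/7 = 8/7 + y)
√(f + Y(3)) = √(-265 + (8/7 + 3)) = √(-265 + 29/7) = √(-1826/7) = I*√12782/7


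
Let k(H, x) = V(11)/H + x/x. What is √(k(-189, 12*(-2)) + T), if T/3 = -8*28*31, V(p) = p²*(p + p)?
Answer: I*√82734141/63 ≈ 144.38*I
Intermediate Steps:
V(p) = 2*p³ (V(p) = p²*(2*p) = 2*p³)
T = -20832 (T = 3*(-8*28*31) = 3*(-224*31) = 3*(-6944) = -20832)
k(H, x) = 1 + 2662/H (k(H, x) = (2*11³)/H + x/x = (2*1331)/H + 1 = 2662/H + 1 = 1 + 2662/H)
√(k(-189, 12*(-2)) + T) = √((2662 - 189)/(-189) - 20832) = √(-1/189*2473 - 20832) = √(-2473/189 - 20832) = √(-3939721/189) = I*√82734141/63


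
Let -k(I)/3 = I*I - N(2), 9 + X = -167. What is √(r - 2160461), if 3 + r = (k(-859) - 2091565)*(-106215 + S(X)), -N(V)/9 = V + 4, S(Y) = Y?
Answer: √458050459206 ≈ 6.7679e+5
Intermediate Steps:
X = -176 (X = -9 - 167 = -176)
N(V) = -36 - 9*V (N(V) = -9*(V + 4) = -9*(4 + V) = -36 - 9*V)
k(I) = -162 - 3*I² (k(I) = -3*(I*I - (-36 - 9*2)) = -3*(I² - (-36 - 18)) = -3*(I² - 1*(-54)) = -3*(I² + 54) = -3*(54 + I²) = -162 - 3*I²)
r = 458052619667 (r = -3 + ((-162 - 3*(-859)²) - 2091565)*(-106215 - 176) = -3 + ((-162 - 3*737881) - 2091565)*(-106391) = -3 + ((-162 - 2213643) - 2091565)*(-106391) = -3 + (-2213805 - 2091565)*(-106391) = -3 - 4305370*(-106391) = -3 + 458052619670 = 458052619667)
√(r - 2160461) = √(458052619667 - 2160461) = √458050459206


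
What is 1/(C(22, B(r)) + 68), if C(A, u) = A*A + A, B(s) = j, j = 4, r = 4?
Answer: 1/574 ≈ 0.0017422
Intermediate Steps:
B(s) = 4
C(A, u) = A + A² (C(A, u) = A² + A = A + A²)
1/(C(22, B(r)) + 68) = 1/(22*(1 + 22) + 68) = 1/(22*23 + 68) = 1/(506 + 68) = 1/574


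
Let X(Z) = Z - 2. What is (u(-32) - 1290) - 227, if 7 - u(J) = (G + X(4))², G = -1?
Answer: -1511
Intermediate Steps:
X(Z) = -2 + Z
u(J) = 6 (u(J) = 7 - (-1 + (-2 + 4))² = 7 - (-1 + 2)² = 7 - 1*1² = 7 - 1*1 = 7 - 1 = 6)
(u(-32) - 1290) - 227 = (6 - 1290) - 227 = -1284 - 227 = -1511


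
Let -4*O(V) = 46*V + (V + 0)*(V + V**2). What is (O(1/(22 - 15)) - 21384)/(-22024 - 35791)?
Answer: 2934111/7932218 ≈ 0.36990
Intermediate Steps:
O(V) = -23*V/2 - V*(V + V**2)/4 (O(V) = -(46*V + (V + 0)*(V + V**2))/4 = -(46*V + V*(V + V**2))/4 = -23*V/2 - V*(V + V**2)/4)
(O(1/(22 - 15)) - 21384)/(-22024 - 35791) = (-(46 + 1/(22 - 15) + (1/(22 - 15))**2)/(4*(22 - 15)) - 21384)/(-22024 - 35791) = (-1/4*(46 + 1/7 + (1/7)**2)/7 - 21384)/(-57815) = (-1/4*1/7*(46 + 1/7 + (1/7)**2) - 21384)*(-1/57815) = (-1/4*1/7*(46 + 1/7 + 1/49) - 21384)*(-1/57815) = (-1/4*1/7*2262/49 - 21384)*(-1/57815) = (-1131/686 - 21384)*(-1/57815) = -14670555/686*(-1/57815) = 2934111/7932218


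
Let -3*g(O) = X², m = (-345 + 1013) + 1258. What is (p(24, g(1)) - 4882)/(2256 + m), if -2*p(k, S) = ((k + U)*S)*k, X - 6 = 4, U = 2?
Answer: 2759/2091 ≈ 1.3195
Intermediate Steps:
X = 10 (X = 6 + 4 = 10)
m = 1926 (m = 668 + 1258 = 1926)
g(O) = -100/3 (g(O) = -⅓*10² = -⅓*100 = -100/3)
p(k, S) = -S*k*(2 + k)/2 (p(k, S) = -(k + 2)*S*k/2 = -(2 + k)*S*k/2 = -S*(2 + k)*k/2 = -S*k*(2 + k)/2)
(p(24, g(1)) - 4882)/(2256 + m) = (-½*(-100/3)*24*(2 + 24) - 4882)/(2256 + 1926) = (-½*(-100/3)*24*26 - 4882)/4182 = (10400 - 4882)*(1/4182) = 5518*(1/4182) = 2759/2091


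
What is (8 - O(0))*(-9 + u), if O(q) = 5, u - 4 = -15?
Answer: -60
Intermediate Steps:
u = -11 (u = 4 - 15 = -11)
(8 - O(0))*(-9 + u) = (8 - 1*5)*(-9 - 11) = (8 - 5)*(-20) = 3*(-20) = -60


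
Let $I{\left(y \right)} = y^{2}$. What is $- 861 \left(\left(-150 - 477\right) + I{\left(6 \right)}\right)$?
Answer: $508851$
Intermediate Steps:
$- 861 \left(\left(-150 - 477\right) + I{\left(6 \right)}\right) = - 861 \left(\left(-150 - 477\right) + 6^{2}\right) = - 861 \left(-627 + 36\right) = \left(-861\right) \left(-591\right) = 508851$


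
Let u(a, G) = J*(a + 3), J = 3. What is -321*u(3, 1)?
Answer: -5778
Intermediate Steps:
u(a, G) = 9 + 3*a (u(a, G) = 3*(a + 3) = 3*(3 + a) = 9 + 3*a)
-321*u(3, 1) = -321*(9 + 3*3) = -321*(9 + 9) = -321*18 = -5778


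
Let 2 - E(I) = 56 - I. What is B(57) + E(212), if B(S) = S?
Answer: 215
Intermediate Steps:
E(I) = -54 + I (E(I) = 2 - (56 - I) = 2 + (-56 + I) = -54 + I)
B(57) + E(212) = 57 + (-54 + 212) = 57 + 158 = 215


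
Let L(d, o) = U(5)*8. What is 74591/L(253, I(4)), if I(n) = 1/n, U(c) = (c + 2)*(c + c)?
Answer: 74591/560 ≈ 133.20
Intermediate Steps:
U(c) = 2*c*(2 + c) (U(c) = (2 + c)*(2*c) = 2*c*(2 + c))
L(d, o) = 560 (L(d, o) = (2*5*(2 + 5))*8 = (2*5*7)*8 = 70*8 = 560)
74591/L(253, I(4)) = 74591/560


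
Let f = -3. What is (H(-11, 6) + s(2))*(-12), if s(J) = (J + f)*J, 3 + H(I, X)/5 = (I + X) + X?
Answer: 144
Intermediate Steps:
H(I, X) = -15 + 5*I + 10*X (H(I, X) = -15 + 5*((I + X) + X) = -15 + 5*(I + 2*X) = -15 + (5*I + 10*X) = -15 + 5*I + 10*X)
s(J) = J*(-3 + J) (s(J) = (J - 3)*J = (-3 + J)*J = J*(-3 + J))
(H(-11, 6) + s(2))*(-12) = ((-15 + 5*(-11) + 10*6) + 2*(-3 + 2))*(-12) = ((-15 - 55 + 60) + 2*(-1))*(-12) = (-10 - 2)*(-12) = -12*(-12) = 144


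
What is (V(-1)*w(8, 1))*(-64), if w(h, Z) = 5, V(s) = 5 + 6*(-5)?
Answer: 8000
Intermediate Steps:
V(s) = -25 (V(s) = 5 - 30 = -25)
(V(-1)*w(8, 1))*(-64) = -25*5*(-64) = -125*(-64) = 8000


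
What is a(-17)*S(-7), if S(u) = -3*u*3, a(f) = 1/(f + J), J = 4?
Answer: -63/13 ≈ -4.8462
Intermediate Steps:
a(f) = 1/(4 + f) (a(f) = 1/(f + 4) = 1/(4 + f))
S(u) = -9*u
a(-17)*S(-7) = (-9*(-7))/(4 - 17) = 63/(-13) = -1/13*63 = -63/13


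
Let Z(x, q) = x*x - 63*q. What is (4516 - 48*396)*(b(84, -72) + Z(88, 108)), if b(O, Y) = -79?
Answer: -12477612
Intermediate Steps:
Z(x, q) = x**2 - 63*q
(4516 - 48*396)*(b(84, -72) + Z(88, 108)) = (4516 - 48*396)*(-79 + (88**2 - 63*108)) = (4516 - 19008)*(-79 + (7744 - 6804)) = -14492*(-79 + 940) = -14492*861 = -12477612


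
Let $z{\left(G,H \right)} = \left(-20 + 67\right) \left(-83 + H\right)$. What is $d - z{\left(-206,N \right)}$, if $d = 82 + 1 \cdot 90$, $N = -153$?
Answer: $11264$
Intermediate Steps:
$z{\left(G,H \right)} = -3901 + 47 H$ ($z{\left(G,H \right)} = 47 \left(-83 + H\right) = -3901 + 47 H$)
$d = 172$ ($d = 82 + 90 = 172$)
$d - z{\left(-206,N \right)} = 172 - \left(-3901 + 47 \left(-153\right)\right) = 172 - \left(-3901 - 7191\right) = 172 - -11092 = 172 + 11092 = 11264$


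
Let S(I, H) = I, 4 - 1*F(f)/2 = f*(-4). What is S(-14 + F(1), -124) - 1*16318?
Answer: -16316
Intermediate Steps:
F(f) = 8 + 8*f (F(f) = 8 - 2*f*(-4) = 8 - (-8)*f = 8 + 8*f)
S(-14 + F(1), -124) - 1*16318 = (-14 + (8 + 8*1)) - 1*16318 = (-14 + (8 + 8)) - 16318 = (-14 + 16) - 16318 = 2 - 16318 = -16316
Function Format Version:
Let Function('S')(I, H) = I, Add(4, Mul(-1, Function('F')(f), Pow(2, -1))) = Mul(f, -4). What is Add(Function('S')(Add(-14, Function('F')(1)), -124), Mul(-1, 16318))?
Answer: -16316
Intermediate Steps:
Function('F')(f) = Add(8, Mul(8, f)) (Function('F')(f) = Add(8, Mul(-2, Mul(f, -4))) = Add(8, Mul(-2, Mul(-4, f))) = Add(8, Mul(8, f)))
Add(Function('S')(Add(-14, Function('F')(1)), -124), Mul(-1, 16318)) = Add(Add(-14, Add(8, Mul(8, 1))), Mul(-1, 16318)) = Add(Add(-14, Add(8, 8)), -16318) = Add(Add(-14, 16), -16318) = Add(2, -16318) = -16316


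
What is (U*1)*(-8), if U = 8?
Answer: -64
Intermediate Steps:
(U*1)*(-8) = (8*1)*(-8) = 8*(-8) = -64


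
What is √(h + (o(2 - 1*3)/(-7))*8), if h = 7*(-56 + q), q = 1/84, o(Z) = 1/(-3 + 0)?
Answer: I*√76741/14 ≈ 19.787*I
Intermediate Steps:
o(Z) = -⅓ (o(Z) = 1/(-3) = -⅓)
q = 1/84 ≈ 0.011905
h = -4703/12 (h = 7*(-56 + 1/84) = 7*(-4703/84) = -4703/12 ≈ -391.92)
√(h + (o(2 - 1*3)/(-7))*8) = √(-4703/12 + (-⅓/(-7))*8) = √(-4703/12 - ⅐*(-⅓)*8) = √(-4703/12 + (1/21)*8) = √(-4703/12 + 8/21) = √(-10963/28) = I*√76741/14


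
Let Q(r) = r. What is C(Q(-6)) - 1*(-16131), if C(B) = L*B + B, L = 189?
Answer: 14991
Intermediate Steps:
C(B) = 190*B (C(B) = 189*B + B = 190*B)
C(Q(-6)) - 1*(-16131) = 190*(-6) - 1*(-16131) = -1140 + 16131 = 14991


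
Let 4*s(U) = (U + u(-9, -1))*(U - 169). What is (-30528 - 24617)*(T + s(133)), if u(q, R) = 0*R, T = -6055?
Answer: 399911540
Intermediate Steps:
u(q, R) = 0
s(U) = U*(-169 + U)/4 (s(U) = ((U + 0)*(U - 169))/4 = (U*(-169 + U))/4 = U*(-169 + U)/4)
(-30528 - 24617)*(T + s(133)) = (-30528 - 24617)*(-6055 + (1/4)*133*(-169 + 133)) = -55145*(-6055 + (1/4)*133*(-36)) = -55145*(-6055 - 1197) = -55145*(-7252) = 399911540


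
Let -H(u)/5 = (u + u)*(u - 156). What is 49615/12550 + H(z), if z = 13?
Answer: 46670823/2510 ≈ 18594.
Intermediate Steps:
H(u) = -10*u*(-156 + u) (H(u) = -5*(u + u)*(u - 156) = -5*2*u*(-156 + u) = -10*u*(-156 + u))
49615/12550 + H(z) = 49615/12550 + 10*13*(156 - 1*13) = 49615*(1/12550) + 10*13*(156 - 13) = 9923/2510 + 10*13*143 = 9923/2510 + 18590 = 46670823/2510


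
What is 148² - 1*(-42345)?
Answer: 64249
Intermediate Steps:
148² - 1*(-42345) = 21904 + 42345 = 64249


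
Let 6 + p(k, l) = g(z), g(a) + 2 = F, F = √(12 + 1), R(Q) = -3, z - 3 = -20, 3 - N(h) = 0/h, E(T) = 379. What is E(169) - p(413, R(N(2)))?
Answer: 387 - √13 ≈ 383.39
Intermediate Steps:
N(h) = 3 (N(h) = 3 - 0/h = 3 - 1*0 = 3 + 0 = 3)
z = -17 (z = 3 - 20 = -17)
F = √13 ≈ 3.6056
g(a) = -2 + √13
p(k, l) = -8 + √13 (p(k, l) = -6 + (-2 + √13) = -8 + √13)
E(169) - p(413, R(N(2))) = 379 - (-8 + √13) = 379 + (8 - √13) = 387 - √13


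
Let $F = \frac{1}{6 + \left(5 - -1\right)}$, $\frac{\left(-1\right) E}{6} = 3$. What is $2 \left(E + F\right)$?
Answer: $- \frac{215}{6} \approx -35.833$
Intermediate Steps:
$E = -18$ ($E = \left(-6\right) 3 = -18$)
$F = \frac{1}{12}$ ($F = \frac{1}{6 + \left(5 + 1\right)} = \frac{1}{6 + 6} = \frac{1}{12} \approx 0.083333$)
$2 \left(E + F\right) = 2 \left(-18 + \frac{1}{12}\right) = 2 \left(- \frac{215}{12}\right) = - \frac{215}{6}$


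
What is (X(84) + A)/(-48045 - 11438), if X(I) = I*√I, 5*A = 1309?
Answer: -77/17495 - 168*√21/59483 ≈ -0.017344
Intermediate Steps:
A = 1309/5 (A = (⅕)*1309 = 1309/5 ≈ 261.80)
X(I) = I^(3/2)
(X(84) + A)/(-48045 - 11438) = (84^(3/2) + 1309/5)/(-48045 - 11438) = (168*√21 + 1309/5)/(-59483) = (1309/5 + 168*√21)*(-1/59483) = -77/17495 - 168*√21/59483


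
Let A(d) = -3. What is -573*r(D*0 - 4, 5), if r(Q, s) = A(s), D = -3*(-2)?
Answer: 1719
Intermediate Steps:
D = 6
r(Q, s) = -3
-573*r(D*0 - 4, 5) = -573*(-3) = 1719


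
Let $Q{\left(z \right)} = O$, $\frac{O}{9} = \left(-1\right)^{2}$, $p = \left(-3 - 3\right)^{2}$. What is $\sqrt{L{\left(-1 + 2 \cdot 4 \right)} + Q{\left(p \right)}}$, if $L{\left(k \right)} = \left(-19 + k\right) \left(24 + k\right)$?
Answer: $11 i \sqrt{3} \approx 19.053 i$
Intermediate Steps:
$p = 36$ ($p = \left(-6\right)^{2} = 36$)
$O = 9$ ($O = 9 \left(-1\right)^{2} = 9 \cdot 1 = 9$)
$Q{\left(z \right)} = 9$
$\sqrt{L{\left(-1 + 2 \cdot 4 \right)} + Q{\left(p \right)}} = \sqrt{\left(-456 + \left(-1 + 2 \cdot 4\right)^{2} + 5 \left(-1 + 2 \cdot 4\right)\right) + 9} = \sqrt{\left(-456 + \left(-1 + 8\right)^{2} + 5 \left(-1 + 8\right)\right) + 9} = \sqrt{\left(-456 + 7^{2} + 5 \cdot 7\right) + 9} = \sqrt{\left(-456 + 49 + 35\right) + 9} = \sqrt{-372 + 9} = \sqrt{-363} = 11 i \sqrt{3}$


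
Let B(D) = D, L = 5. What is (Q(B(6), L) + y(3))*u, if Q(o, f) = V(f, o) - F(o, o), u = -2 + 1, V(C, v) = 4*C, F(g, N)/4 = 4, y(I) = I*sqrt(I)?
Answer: -4 - 3*sqrt(3) ≈ -9.1962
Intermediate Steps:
y(I) = I**(3/2)
F(g, N) = 16 (F(g, N) = 4*4 = 16)
u = -1
Q(o, f) = -16 + 4*f (Q(o, f) = 4*f - 1*16 = 4*f - 16 = -16 + 4*f)
(Q(B(6), L) + y(3))*u = ((-16 + 4*5) + 3**(3/2))*(-1) = ((-16 + 20) + 3*sqrt(3))*(-1) = (4 + 3*sqrt(3))*(-1) = -4 - 3*sqrt(3)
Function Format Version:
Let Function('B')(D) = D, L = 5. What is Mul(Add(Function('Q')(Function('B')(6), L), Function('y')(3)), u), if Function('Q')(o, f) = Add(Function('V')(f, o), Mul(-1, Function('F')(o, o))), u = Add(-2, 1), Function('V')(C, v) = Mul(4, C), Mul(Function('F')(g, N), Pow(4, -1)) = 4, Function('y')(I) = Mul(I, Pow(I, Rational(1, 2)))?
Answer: Add(-4, Mul(-3, Pow(3, Rational(1, 2)))) ≈ -9.1962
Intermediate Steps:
Function('y')(I) = Pow(I, Rational(3, 2))
Function('F')(g, N) = 16 (Function('F')(g, N) = Mul(4, 4) = 16)
u = -1
Function('Q')(o, f) = Add(-16, Mul(4, f)) (Function('Q')(o, f) = Add(Mul(4, f), Mul(-1, 16)) = Add(Mul(4, f), -16) = Add(-16, Mul(4, f)))
Mul(Add(Function('Q')(Function('B')(6), L), Function('y')(3)), u) = Mul(Add(Add(-16, Mul(4, 5)), Pow(3, Rational(3, 2))), -1) = Mul(Add(Add(-16, 20), Mul(3, Pow(3, Rational(1, 2)))), -1) = Mul(Add(4, Mul(3, Pow(3, Rational(1, 2)))), -1) = Add(-4, Mul(-3, Pow(3, Rational(1, 2))))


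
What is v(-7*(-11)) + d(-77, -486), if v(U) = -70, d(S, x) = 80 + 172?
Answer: 182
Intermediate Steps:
d(S, x) = 252
v(-7*(-11)) + d(-77, -486) = -70 + 252 = 182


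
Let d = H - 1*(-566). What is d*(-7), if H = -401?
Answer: -1155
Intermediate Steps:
d = 165 (d = -401 - 1*(-566) = -401 + 566 = 165)
d*(-7) = 165*(-7) = -1155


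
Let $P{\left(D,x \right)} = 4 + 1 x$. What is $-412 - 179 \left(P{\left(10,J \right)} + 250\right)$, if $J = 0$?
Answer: $-45878$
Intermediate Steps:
$P{\left(D,x \right)} = 4 + x$
$-412 - 179 \left(P{\left(10,J \right)} + 250\right) = -412 - 179 \left(\left(4 + 0\right) + 250\right) = -412 - 179 \left(4 + 250\right) = -412 - 45466 = -45878$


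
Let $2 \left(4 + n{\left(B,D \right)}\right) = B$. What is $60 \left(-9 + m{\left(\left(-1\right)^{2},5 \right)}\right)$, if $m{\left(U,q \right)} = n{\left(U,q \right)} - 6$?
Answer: $-1110$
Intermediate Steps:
$n{\left(B,D \right)} = -4 + \frac{B}{2}$
$m{\left(U,q \right)} = -10 + \frac{U}{2}$ ($m{\left(U,q \right)} = \left(-4 + \frac{U}{2}\right) - 6 = -10 + \frac{U}{2}$)
$60 \left(-9 + m{\left(\left(-1\right)^{2},5 \right)}\right) = 60 \left(-9 - \left(10 - \frac{\left(-1\right)^{2}}{2}\right)\right) = 60 \left(-9 + \left(-10 + \frac{1}{2} \cdot 1\right)\right) = 60 \left(-9 + \left(-10 + \frac{1}{2}\right)\right) = 60 \left(-9 - \frac{19}{2}\right) = 60 \left(- \frac{37}{2}\right) = -1110$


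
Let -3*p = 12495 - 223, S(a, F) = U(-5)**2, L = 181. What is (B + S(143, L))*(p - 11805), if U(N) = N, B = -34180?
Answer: 542916495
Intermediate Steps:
S(a, F) = 25 (S(a, F) = (-5)**2 = 25)
p = -12272/3 (p = -(12495 - 223)/3 = -1/3*12272 = -12272/3 ≈ -4090.7)
(B + S(143, L))*(p - 11805) = (-34180 + 25)*(-12272/3 - 11805) = -34155*(-47687/3) = 542916495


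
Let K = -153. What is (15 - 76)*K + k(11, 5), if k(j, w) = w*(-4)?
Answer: 9313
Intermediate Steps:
k(j, w) = -4*w
(15 - 76)*K + k(11, 5) = (15 - 76)*(-153) - 4*5 = -61*(-153) - 20 = 9333 - 20 = 9313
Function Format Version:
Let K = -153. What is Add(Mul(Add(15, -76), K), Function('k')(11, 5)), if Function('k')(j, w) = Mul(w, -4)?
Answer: 9313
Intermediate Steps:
Function('k')(j, w) = Mul(-4, w)
Add(Mul(Add(15, -76), K), Function('k')(11, 5)) = Add(Mul(Add(15, -76), -153), Mul(-4, 5)) = Add(Mul(-61, -153), -20) = Add(9333, -20) = 9313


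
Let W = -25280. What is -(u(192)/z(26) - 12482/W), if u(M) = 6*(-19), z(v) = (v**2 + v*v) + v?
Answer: -45311/110240 ≈ -0.41102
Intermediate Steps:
z(v) = v + 2*v**2 (z(v) = (v**2 + v**2) + v = 2*v**2 + v = v + 2*v**2)
u(M) = -114
-(u(192)/z(26) - 12482/W) = -(-114*1/(26*(1 + 2*26)) - 12482/(-25280)) = -(-114*1/(26*(1 + 52)) - 12482*(-1/25280)) = -(-114/(26*53) + 79/160) = -(-114/1378 + 79/160) = -(-114*1/1378 + 79/160) = -(-57/689 + 79/160) = -1*45311/110240 = -45311/110240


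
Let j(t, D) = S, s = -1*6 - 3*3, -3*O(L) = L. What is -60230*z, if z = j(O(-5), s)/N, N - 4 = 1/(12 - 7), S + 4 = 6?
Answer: -602300/21 ≈ -28681.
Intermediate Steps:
O(L) = -L/3
s = -15 (s = -6 - 9 = -15)
S = 2 (S = -4 + 6 = 2)
j(t, D) = 2
N = 21/5 (N = 4 + 1/(12 - 7) = 4 + 1/5 = 4 + ⅕ = 21/5 ≈ 4.2000)
z = 10/21 (z = 2/(21/5) = 2*(5/21) = 10/21 ≈ 0.47619)
-60230*z = -60230*10/21 = -602300/21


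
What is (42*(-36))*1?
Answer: -1512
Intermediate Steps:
(42*(-36))*1 = -1512*1 = -1512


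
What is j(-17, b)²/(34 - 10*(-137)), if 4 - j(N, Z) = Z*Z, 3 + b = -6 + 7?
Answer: 0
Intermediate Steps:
b = -2 (b = -3 + (-6 + 7) = -3 + 1 = -2)
j(N, Z) = 4 - Z² (j(N, Z) = 4 - Z*Z = 4 - Z²)
j(-17, b)²/(34 - 10*(-137)) = (4 - 1*(-2)²)²/(34 - 10*(-137)) = (4 - 1*4)²/(34 + 1370) = (4 - 4)²/1404 = 0²*(1/1404) = 0*(1/1404) = 0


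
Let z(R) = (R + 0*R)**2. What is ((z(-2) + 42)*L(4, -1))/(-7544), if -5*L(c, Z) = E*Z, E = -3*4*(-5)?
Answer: -3/41 ≈ -0.073171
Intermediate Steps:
E = 60 (E = -12*(-5) = 60)
z(R) = R**2 (z(R) = (R + 0)**2 = R**2)
L(c, Z) = -12*Z
((z(-2) + 42)*L(4, -1))/(-7544) = (((-2)**2 + 42)*(-12*(-1)))/(-7544) = ((4 + 42)*12)*(-1/7544) = (46*12)*(-1/7544) = 552*(-1/7544) = -3/41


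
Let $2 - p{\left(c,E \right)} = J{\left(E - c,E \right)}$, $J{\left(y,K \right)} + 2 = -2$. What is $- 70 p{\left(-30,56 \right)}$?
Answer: $-420$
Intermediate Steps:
$J{\left(y,K \right)} = -4$ ($J{\left(y,K \right)} = -2 - 2 = -4$)
$p{\left(c,E \right)} = 6$ ($p{\left(c,E \right)} = 2 - -4 = 2 + 4 = 6$)
$- 70 p{\left(-30,56 \right)} = \left(-70\right) 6 = -420$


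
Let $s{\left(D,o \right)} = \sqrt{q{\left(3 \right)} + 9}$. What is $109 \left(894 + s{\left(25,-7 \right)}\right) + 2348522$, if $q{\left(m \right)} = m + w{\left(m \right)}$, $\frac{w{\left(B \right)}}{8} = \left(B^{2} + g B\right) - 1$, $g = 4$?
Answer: $2445968 + 218 \sqrt{43} \approx 2.4474 \cdot 10^{6}$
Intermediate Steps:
$w{\left(B \right)} = -8 + 8 B^{2} + 32 B$ ($w{\left(B \right)} = 8 \left(\left(B^{2} + 4 B\right) - 1\right) = 8 \left(-1 + B^{2} + 4 B\right) = -8 + 8 B^{2} + 32 B$)
$q{\left(m \right)} = -8 + 8 m^{2} + 33 m$ ($q{\left(m \right)} = m + \left(-8 + 8 m^{2} + 32 m\right) = -8 + 8 m^{2} + 33 m$)
$s{\left(D,o \right)} = 2 \sqrt{43}$ ($s{\left(D,o \right)} = \sqrt{\left(-8 + 8 \cdot 3^{2} + 33 \cdot 3\right) + 9} = \sqrt{\left(-8 + 8 \cdot 9 + 99\right) + 9} = \sqrt{\left(-8 + 72 + 99\right) + 9} = \sqrt{163 + 9} = \sqrt{172} = 2 \sqrt{43}$)
$109 \left(894 + s{\left(25,-7 \right)}\right) + 2348522 = 109 \left(894 + 2 \sqrt{43}\right) + 2348522 = \left(97446 + 218 \sqrt{43}\right) + 2348522 = 2445968 + 218 \sqrt{43}$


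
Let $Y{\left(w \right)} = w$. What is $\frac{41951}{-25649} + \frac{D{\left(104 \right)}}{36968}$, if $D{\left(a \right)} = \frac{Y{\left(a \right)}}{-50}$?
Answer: $- \frac{745623999}{455861650} \approx -1.6356$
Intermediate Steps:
$D{\left(a \right)} = - \frac{a}{50}$ ($D{\left(a \right)} = \frac{a}{-50} = a \left(- \frac{1}{50}\right) = - \frac{a}{50}$)
$\frac{41951}{-25649} + \frac{D{\left(104 \right)}}{36968} = \frac{41951}{-25649} + \frac{\left(- \frac{1}{50}\right) 104}{36968} = 41951 \left(- \frac{1}{25649}\right) - \frac{13}{231050} = - \frac{3227}{1973} - \frac{13}{231050} = - \frac{745623999}{455861650}$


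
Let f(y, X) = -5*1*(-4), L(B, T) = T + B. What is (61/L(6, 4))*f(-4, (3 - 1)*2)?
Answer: 122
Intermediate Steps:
L(B, T) = B + T
f(y, X) = 20 (f(y, X) = -5*(-4) = 20)
(61/L(6, 4))*f(-4, (3 - 1)*2) = (61/(6 + 4))*20 = (61/10)*20 = 122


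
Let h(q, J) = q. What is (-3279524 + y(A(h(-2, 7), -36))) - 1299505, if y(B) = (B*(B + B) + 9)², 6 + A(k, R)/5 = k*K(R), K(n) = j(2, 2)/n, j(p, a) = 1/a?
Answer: -573770230367/419904 ≈ -1.3664e+6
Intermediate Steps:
K(n) = 1/(2*n)
A(k, R) = -30 + 5*k/(2*R) (A(k, R) = -30 + 5*(k*(1/(2*R))) = -30 + 5*(k/(2*R)) = -30 + 5*k/(2*R))
y(B) = (9 + 2*B²)² (y(B) = (B*(2*B) + 9)² = (2*B² + 9)² = (9 + 2*B²)²)
(-3279524 + y(A(h(-2, 7), -36))) - 1299505 = (-3279524 + (9 + 2*(-30 + (5/2)*(-2)/(-36))²)²) - 1299505 = (-3279524 + (9 + 2*(-30 + (5/2)*(-2)*(-1/36))²)²) - 1299505 = (-3279524 + (9 + 2*(-30 + 5/36)²)²) - 1299505 = (-3279524 + (9 + 2*(-1075/36)²)²) - 1299505 = (-3279524 + (9 + 2*(1155625/1296))²) - 1299505 = (-3279524 + (9 + 1155625/648)²) - 1299505 = (-3279524 + (1161457/648)²) - 1299505 = (-3279524 + 1348982362849/419904) - 1299505 = -28102882847/419904 - 1299505 = -573770230367/419904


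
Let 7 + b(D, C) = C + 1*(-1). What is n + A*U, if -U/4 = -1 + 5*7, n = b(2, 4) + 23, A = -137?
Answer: 18651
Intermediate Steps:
b(D, C) = -8 + C (b(D, C) = -7 + (C + 1*(-1)) = -7 + (C - 1) = -7 + (-1 + C) = -8 + C)
n = 19 (n = (-8 + 4) + 23 = -4 + 23 = 19)
U = -136 (U = -4*(-1 + 5*7) = -4*(-1 + 35) = -4*34 = -136)
n + A*U = 19 - 137*(-136) = 19 + 18632 = 18651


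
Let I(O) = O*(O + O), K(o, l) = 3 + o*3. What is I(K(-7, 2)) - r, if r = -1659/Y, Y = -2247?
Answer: 69257/107 ≈ 647.26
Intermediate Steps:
K(o, l) = 3 + 3*o
I(O) = 2*O² (I(O) = O*(2*O) = 2*O²)
r = 79/107 (r = -1659/(-2247) = -1659*(-1/2247) = 79/107 ≈ 0.73832)
I(K(-7, 2)) - r = 2*(3 + 3*(-7))² - 1*79/107 = 2*(3 - 21)² - 79/107 = 2*(-18)² - 79/107 = 2*324 - 79/107 = 648 - 79/107 = 69257/107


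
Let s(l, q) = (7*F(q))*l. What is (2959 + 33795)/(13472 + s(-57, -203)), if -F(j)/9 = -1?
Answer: 36754/9881 ≈ 3.7197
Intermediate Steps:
F(j) = 9 (F(j) = -9*(-1) = 9)
s(l, q) = 63*l (s(l, q) = (7*9)*l = 63*l)
(2959 + 33795)/(13472 + s(-57, -203)) = (2959 + 33795)/(13472 + 63*(-57)) = 36754/(13472 - 3591) = 36754/9881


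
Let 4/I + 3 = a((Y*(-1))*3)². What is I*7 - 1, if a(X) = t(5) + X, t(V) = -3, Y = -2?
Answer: 11/3 ≈ 3.6667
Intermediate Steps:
a(X) = -3 + X
I = ⅔ (I = 4/(-3 + (-3 - 2*(-1)*3)²) = 4/(-3 + (-3 + 2*3)²) = 4/(-3 + (-3 + 6)²) = 4/(-3 + 3²) = 4/(-3 + 9) = 4/6 = 4*(⅙) = ⅔ ≈ 0.66667)
I*7 - 1 = (⅔)*7 - 1 = 14/3 - 1 = 11/3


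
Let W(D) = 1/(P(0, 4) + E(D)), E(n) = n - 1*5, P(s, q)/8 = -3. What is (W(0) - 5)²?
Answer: 21316/841 ≈ 25.346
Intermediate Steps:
P(s, q) = -24 (P(s, q) = 8*(-3) = -24)
E(n) = -5 + n (E(n) = n - 5 = -5 + n)
W(D) = 1/(-29 + D) (W(D) = 1/(-24 + (-5 + D)) = 1/(-29 + D))
(W(0) - 5)² = (1/(-29 + 0) - 5)² = (1/(-29) - 5)² = (-1/29 - 5)² = (-146/29)² = 21316/841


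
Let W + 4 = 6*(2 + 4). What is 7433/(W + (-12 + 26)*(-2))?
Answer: 7433/4 ≈ 1858.3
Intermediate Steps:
W = 32 (W = -4 + 6*(2 + 4) = -4 + 6*6 = -4 + 36 = 32)
7433/(W + (-12 + 26)*(-2)) = 7433/(32 + (-12 + 26)*(-2)) = 7433/(32 + 14*(-2)) = 7433/(32 - 28) = 7433/4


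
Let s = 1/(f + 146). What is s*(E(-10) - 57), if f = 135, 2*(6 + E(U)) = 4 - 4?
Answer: -63/281 ≈ -0.22420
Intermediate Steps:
E(U) = -6 (E(U) = -6 + (4 - 4)/2 = -6 + (1/2)*0 = -6 + 0 = -6)
s = 1/281 (s = 1/(135 + 146) = 1/281 ≈ 0.0035587)
s*(E(-10) - 57) = (-6 - 57)/281 = (1/281)*(-63) = -63/281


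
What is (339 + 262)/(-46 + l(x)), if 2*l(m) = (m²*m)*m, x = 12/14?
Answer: -1443001/109798 ≈ -13.142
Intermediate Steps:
x = 6/7 (x = 12*(1/14) = 6/7 ≈ 0.85714)
l(m) = m⁴/2 (l(m) = ((m²*m)*m)/2 = (m³*m)/2 = m⁴/2)
(339 + 262)/(-46 + l(x)) = (339 + 262)/(-46 + (6/7)⁴/2) = 601/(-46 + (½)*(1296/2401)) = 601/(-46 + 648/2401) = 601/(-109798/2401) = 601*(-2401/109798) = -1443001/109798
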